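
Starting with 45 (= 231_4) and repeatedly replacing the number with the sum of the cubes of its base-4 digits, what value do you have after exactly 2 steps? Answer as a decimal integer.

9

45 = (2,3,1)_4 → 2³ + 3³ + 1³ = 8 + 27 + 1 = 36
36 = (2,1,0)_4 → 2³ + 1³ + 0³ = 8 + 1 + 0 = 9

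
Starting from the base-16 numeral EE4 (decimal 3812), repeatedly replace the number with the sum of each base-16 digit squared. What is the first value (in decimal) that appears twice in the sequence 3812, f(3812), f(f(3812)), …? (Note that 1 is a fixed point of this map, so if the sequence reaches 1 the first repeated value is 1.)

146

3812 = (14,14,4)_16 → 14² + 14² + 4² = 408
408 = (1,9,8)_16 → 1² + 9² + 8² = 146
146 = (9,2)_16 → 9² + 2² = 85
85 = (5,5)_16 → 5² + 5² = 50
50 = (3,2)_16 → 3² + 2² = 13
13 = (13)_16 → 13² = 169
169 = (10,9)_16 → 10² + 9² = 181
181 = (11,5)_16 → 11² + 5² = 146  — 146 already appeared earlier.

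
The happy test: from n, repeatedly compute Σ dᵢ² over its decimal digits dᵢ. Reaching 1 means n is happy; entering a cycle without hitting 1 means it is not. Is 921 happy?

921 → 9² + 2² + 1² = 81 + 4 + 1 = 86
86 → 8² + 6² = 64 + 36 = 100
100 → 1² + 0² + 0² = 1 + 0 + 0 = 1  — reached 1.

happy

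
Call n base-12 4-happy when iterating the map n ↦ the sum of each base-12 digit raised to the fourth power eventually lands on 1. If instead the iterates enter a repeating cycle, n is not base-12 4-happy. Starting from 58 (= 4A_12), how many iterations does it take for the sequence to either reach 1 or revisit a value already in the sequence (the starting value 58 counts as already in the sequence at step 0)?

12

58 = (4,10)_12 → 4⁴ + 10⁴ = 10256
10256 = (5,11,2,8)_12 → 5⁴ + 11⁴ + 2⁴ + 8⁴ = 19378
19378 = (11,2,6,10)_12 → 11⁴ + 2⁴ + 6⁴ + 10⁴ = 25953
25953 = (1,3,0,2,9)_12 → 1⁴ + 3⁴ + 0⁴ + 2⁴ + 9⁴ = 6659
6659 = (3,10,2,11)_12 → 3⁴ + 10⁴ + 2⁴ + 11⁴ = 24738
24738 = (1,2,3,9,6)_12 → 1⁴ + 2⁴ + 3⁴ + 9⁴ + 6⁴ = 7955
7955 = (4,7,2,11)_12 → 4⁴ + 7⁴ + 2⁴ + 11⁴ = 17314
17314 = (10,0,2,10)_12 → 10⁴ + 0⁴ + 2⁴ + 10⁴ = 20016
20016 = (11,7,0,0)_12 → 11⁴ + 7⁴ + 0⁴ + 0⁴ = 17042
17042 = (9,10,4,2)_12 → 9⁴ + 10⁴ + 4⁴ + 2⁴ = 16833
16833 = (9,8,10,9)_12 → 9⁴ + 8⁴ + 10⁴ + 9⁴ = 27218
27218 = (1,3,9,0,2)_12 → 1⁴ + 3⁴ + 9⁴ + 0⁴ + 2⁴ = 6659  — 6659 repeats.
That took 12 steps.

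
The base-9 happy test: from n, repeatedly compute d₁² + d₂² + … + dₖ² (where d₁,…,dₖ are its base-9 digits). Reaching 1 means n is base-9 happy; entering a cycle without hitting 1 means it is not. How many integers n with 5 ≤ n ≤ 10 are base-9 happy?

5: 5 → 25 → 53 → 89 → 65 → 53  (repeats 53)
6: 6 → 36 → 16 → 50 → 50  (repeats 50)
7: 7 → 49 → 41 → 41  (repeats 41)
8: 8 → 64 → 50 → 50  (repeats 50)
9: 9 → 1  (reaches 1)
10: 10 → 2 → 4 → 16 → 50 → 50  (repeats 50)
base-9 happy: 9

1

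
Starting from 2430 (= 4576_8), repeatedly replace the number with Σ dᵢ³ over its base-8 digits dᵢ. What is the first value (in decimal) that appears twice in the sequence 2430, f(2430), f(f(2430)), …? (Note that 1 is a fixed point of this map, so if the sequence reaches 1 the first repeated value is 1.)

559

2430 = (4,5,7,6)_8 → 4³ + 5³ + 7³ + 6³ = 64 + 125 + 343 + 216 = 748
748 = (1,3,5,4)_8 → 1³ + 3³ + 5³ + 4³ = 1 + 27 + 125 + 64 = 217
217 = (3,3,1)_8 → 3³ + 3³ + 1³ = 27 + 27 + 1 = 55
55 = (6,7)_8 → 6³ + 7³ = 216 + 343 = 559
559 = (1,0,5,7)_8 → 1³ + 0³ + 5³ + 7³ = 1 + 0 + 125 + 343 = 469
469 = (7,2,5)_8 → 7³ + 2³ + 5³ = 343 + 8 + 125 = 476
476 = (7,3,4)_8 → 7³ + 3³ + 4³ = 343 + 27 + 64 = 434
434 = (6,6,2)_8 → 6³ + 6³ + 2³ = 216 + 216 + 8 = 440
440 = (6,7,0)_8 → 6³ + 7³ + 0³ = 216 + 343 + 0 = 559  — 559 already appeared earlier.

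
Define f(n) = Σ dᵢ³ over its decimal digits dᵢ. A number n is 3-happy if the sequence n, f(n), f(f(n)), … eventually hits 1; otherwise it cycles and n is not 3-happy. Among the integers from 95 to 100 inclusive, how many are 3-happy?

1

95: 95 → 854 → 701 → 344 → 155 → 251 → 134 → 92 → 737 → 713 → 371 → 371  — not 3-happy
96: 96 → 945 → 918 → 1242 → 81 → 513 → 153 → 153  — not 3-happy
97: 97 → 1072 → 352 → 160 → 217 → 352  — not 3-happy
98: 98 → 1241 → 74 → 407 → 407  — not 3-happy
99: 99 → 1458 → 702 → 351 → 153 → 153  — not 3-happy
100: 100 → 1  — 3-happy
3-happy: 100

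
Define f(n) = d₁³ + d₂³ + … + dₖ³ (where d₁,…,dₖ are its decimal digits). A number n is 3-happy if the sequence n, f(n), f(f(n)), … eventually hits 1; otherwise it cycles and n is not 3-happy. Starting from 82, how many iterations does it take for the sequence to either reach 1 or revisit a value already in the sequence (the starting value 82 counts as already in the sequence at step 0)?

5

82 → 8³ + 2³ = 520
520 → 5³ + 2³ + 0³ = 133
133 → 1³ + 3³ + 3³ = 55
55 → 5³ + 5³ = 250
250 → 2³ + 5³ + 0³ = 133  — 133 repeats.
That took 5 steps.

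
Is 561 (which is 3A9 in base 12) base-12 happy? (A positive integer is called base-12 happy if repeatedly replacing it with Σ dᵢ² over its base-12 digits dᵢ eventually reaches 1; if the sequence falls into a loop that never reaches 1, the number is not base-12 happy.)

561 = (3,10,9)_12 → 3² + 10² + 9² = 190
190 = (1,3,10)_12 → 1² + 3² + 10² = 110
110 = (9,2)_12 → 9² + 2² = 85
85 = (7,1)_12 → 7² + 1² = 50
50 = (4,2)_12 → 4² + 2² = 20
20 = (1,8)_12 → 1² + 8² = 65
65 = (5,5)_12 → 5² + 5² = 50  — 50 already seen; the sequence cycles without reaching 1.

not base-12 happy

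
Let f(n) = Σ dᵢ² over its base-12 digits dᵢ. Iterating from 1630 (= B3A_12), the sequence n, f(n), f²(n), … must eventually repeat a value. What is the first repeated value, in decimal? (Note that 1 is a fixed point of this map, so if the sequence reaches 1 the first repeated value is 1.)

25

1630 = (11,3,10)_12 → 11² + 3² + 10² = 230
230 = (1,7,2)_12 → 1² + 7² + 2² = 54
54 = (4,6)_12 → 4² + 6² = 52
52 = (4,4)_12 → 4² + 4² = 32
32 = (2,8)_12 → 2² + 8² = 68
68 = (5,8)_12 → 5² + 8² = 89
89 = (7,5)_12 → 7² + 5² = 74
74 = (6,2)_12 → 6² + 2² = 40
40 = (3,4)_12 → 3² + 4² = 25
25 = (2,1)_12 → 2² + 1² = 5
5 = (5)_12 → 5² = 25  — 25 already appeared earlier.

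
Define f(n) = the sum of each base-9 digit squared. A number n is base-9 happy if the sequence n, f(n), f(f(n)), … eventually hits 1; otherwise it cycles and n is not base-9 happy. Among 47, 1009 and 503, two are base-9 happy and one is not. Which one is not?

47: 47 → 29 → 13 → 17 → 65 → 53 → 89 → 65  — repeats 65 (not base-9 happy)
1009: 1009 → 27 → 9 → 1  — reaches 1 (base-9 happy)
503: 503 → 101 → 9 → 1  — reaches 1 (base-9 happy)

47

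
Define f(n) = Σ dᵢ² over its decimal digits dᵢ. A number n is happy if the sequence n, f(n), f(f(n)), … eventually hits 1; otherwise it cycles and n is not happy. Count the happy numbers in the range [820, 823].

820: 820 → 68 → 100 → 1  — happy
821: 821 → 69 → 117 → 51 → 26 → 40 → 16 → 37 → 58 → 89 → 145 → 42 → 20 → 4 → 16  — not happy
822: 822 → 72 → 53 → 34 → 25 → 29 → 85 → 89 → 145 → 42 → 20 → 4 → 16 → 37 → 58 → 89  — not happy
823: 823 → 77 → 98 → 145 → 42 → 20 → 4 → 16 → 37 → 58 → 89 → 145  — not happy
happy: 820

1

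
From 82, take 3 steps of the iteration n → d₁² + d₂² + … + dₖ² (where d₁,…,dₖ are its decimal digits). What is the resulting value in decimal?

1

82 → 8² + 2² = 64 + 4 = 68
68 → 6² + 8² = 36 + 64 = 100
100 → 1² + 0² + 0² = 1 + 0 + 0 = 1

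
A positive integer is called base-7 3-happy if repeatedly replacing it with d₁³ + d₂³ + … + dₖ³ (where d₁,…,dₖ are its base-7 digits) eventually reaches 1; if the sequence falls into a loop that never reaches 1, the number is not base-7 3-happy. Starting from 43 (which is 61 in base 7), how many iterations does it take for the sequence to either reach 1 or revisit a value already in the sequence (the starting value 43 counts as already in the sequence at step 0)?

3

43 = (6,1)_7 → 217
217 = (4,3,0)_7 → 91
91 = (1,6,0)_7 → 217  — 217 repeats.
That took 3 steps.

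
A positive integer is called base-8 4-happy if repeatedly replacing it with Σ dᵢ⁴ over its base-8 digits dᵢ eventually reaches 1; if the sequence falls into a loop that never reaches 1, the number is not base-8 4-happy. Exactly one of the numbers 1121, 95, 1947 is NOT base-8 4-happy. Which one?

1121: 1121 → 274 → 288 → 512 → 1  — reaches 1 (base-8 4-happy)
95: 95 → 2483 → 2929 → 2547 → 4034 → 4818 → 115 → 1378 → 913 → 1314 → 544 → 257 → 257  — repeats 257 (not base-8 4-happy)
1947: 1947 → 1539 → 162 → 288 → 512 → 1  — reaches 1 (base-8 4-happy)

95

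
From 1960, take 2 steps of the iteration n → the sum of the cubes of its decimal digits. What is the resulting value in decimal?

1960 → 946
946 → 1009

1009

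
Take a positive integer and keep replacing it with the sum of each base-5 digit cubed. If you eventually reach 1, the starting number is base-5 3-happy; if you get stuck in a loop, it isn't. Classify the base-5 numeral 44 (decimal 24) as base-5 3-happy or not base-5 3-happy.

not base-5 3-happy

24 = (4,4)_5 → 4³ + 4³ = 128
128 = (1,0,0,3)_5 → 1³ + 0³ + 0³ + 3³ = 28
28 = (1,0,3)_5 → 1³ + 0³ + 3³ = 28  — 28 already seen; the sequence cycles without reaching 1.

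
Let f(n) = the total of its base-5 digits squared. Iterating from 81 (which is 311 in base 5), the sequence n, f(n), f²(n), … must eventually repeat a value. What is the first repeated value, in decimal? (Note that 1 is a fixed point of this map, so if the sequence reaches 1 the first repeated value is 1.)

81 = (3,1,1)_5 → 3² + 1² + 1² = 9 + 1 + 1 = 11
11 = (2,1)_5 → 2² + 1² = 4 + 1 = 5
5 = (1,0)_5 → 1² + 0² = 1 + 0 = 1  — reached the fixed point 1.
1 → 1, so 1 is the first repeated value.

1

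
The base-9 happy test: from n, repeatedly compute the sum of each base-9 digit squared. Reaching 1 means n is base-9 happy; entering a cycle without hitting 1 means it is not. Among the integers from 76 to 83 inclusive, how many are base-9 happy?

1

76: 76 → 80 → 128 → 30 → 18 → 4 → 16 → 50 → 50  (repeats 50)
77: 77 → 89 → 65 → 53 → 89  (repeats 89)
78: 78 → 100 → 6 → 36 → 16 → 50 → 50  (repeats 50)
79: 79 → 113 → 35 → 73 → 65 → 53 → 89 → 65  (repeats 65)
80: 80 → 128 → 30 → 18 → 4 → 16 → 50 → 50  (repeats 50)
81: 81 → 1  (reaches 1)
82: 82 → 2 → 4 → 16 → 50 → 50  (repeats 50)
83: 83 → 5 → 25 → 53 → 89 → 65 → 53  (repeats 53)
base-9 happy: 81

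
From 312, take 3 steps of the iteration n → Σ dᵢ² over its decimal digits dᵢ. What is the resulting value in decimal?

50

312 → 3² + 1² + 2² = 14
14 → 1² + 4² = 17
17 → 1² + 7² = 50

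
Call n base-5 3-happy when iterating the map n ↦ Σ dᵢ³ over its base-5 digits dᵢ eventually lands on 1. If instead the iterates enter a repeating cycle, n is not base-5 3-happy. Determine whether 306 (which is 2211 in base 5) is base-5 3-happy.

not base-5 3-happy

306 = (2,2,1,1)_5 → 2³ + 2³ + 1³ + 1³ = 18
18 = (3,3)_5 → 3³ + 3³ = 54
54 = (2,0,4)_5 → 2³ + 0³ + 4³ = 72
72 = (2,4,2)_5 → 2³ + 4³ + 2³ = 80
80 = (3,1,0)_5 → 3³ + 1³ + 0³ = 28
28 = (1,0,3)_5 → 1³ + 0³ + 3³ = 28  — 28 already seen; the sequence cycles without reaching 1.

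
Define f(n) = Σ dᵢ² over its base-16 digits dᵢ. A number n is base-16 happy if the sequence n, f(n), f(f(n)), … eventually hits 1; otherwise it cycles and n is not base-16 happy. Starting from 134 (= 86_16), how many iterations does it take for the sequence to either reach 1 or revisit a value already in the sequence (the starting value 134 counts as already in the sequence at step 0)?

134 = (8,6)_16 → 8² + 6² = 64 + 36 = 100
100 = (6,4)_16 → 6² + 4² = 36 + 16 = 52
52 = (3,4)_16 → 3² + 4² = 9 + 16 = 25
25 = (1,9)_16 → 1² + 9² = 1 + 81 = 82
82 = (5,2)_16 → 5² + 2² = 25 + 4 = 29
29 = (1,13)_16 → 1² + 13² = 1 + 169 = 170
170 = (10,10)_16 → 10² + 10² = 100 + 100 = 200
200 = (12,8)_16 → 12² + 8² = 144 + 64 = 208
208 = (13,0)_16 → 13² + 0² = 169 + 0 = 169
169 = (10,9)_16 → 10² + 9² = 100 + 81 = 181
181 = (11,5)_16 → 11² + 5² = 121 + 25 = 146
146 = (9,2)_16 → 9² + 2² = 81 + 4 = 85
85 = (5,5)_16 → 5² + 5² = 25 + 25 = 50
50 = (3,2)_16 → 3² + 2² = 9 + 4 = 13
13 = (13)_16 → 13² = 169  — 169 repeats.
That took 15 steps.

15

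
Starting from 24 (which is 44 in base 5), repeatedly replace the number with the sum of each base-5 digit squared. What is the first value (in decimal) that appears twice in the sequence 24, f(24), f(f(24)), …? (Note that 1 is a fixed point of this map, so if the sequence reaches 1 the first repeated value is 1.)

4

24 = (4,4)_5 → 4² + 4² = 32
32 = (1,1,2)_5 → 1² + 1² + 2² = 6
6 = (1,1)_5 → 1² + 1² = 2
2 = (2)_5 → 2² = 4
4 = (4)_5 → 4² = 16
16 = (3,1)_5 → 3² + 1² = 10
10 = (2,0)_5 → 2² + 0² = 4  — 4 already appeared earlier.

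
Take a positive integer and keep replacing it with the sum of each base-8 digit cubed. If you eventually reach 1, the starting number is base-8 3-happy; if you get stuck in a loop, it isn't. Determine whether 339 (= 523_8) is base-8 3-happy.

339 = (5,2,3)_8 → 160
160 = (2,4,0)_8 → 72
72 = (1,1,0)_8 → 2
2 = (2)_8 → 8
8 = (1,0)_8 → 1  — reached 1.

base-8 3-happy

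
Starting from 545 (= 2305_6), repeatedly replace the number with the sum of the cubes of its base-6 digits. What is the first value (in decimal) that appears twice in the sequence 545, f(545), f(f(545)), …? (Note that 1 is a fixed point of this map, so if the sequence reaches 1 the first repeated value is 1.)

545 = (2,3,0,5)_6 → 2³ + 3³ + 0³ + 5³ = 8 + 27 + 0 + 125 = 160
160 = (4,2,4)_6 → 4³ + 2³ + 4³ = 64 + 8 + 64 = 136
136 = (3,4,4)_6 → 3³ + 4³ + 4³ = 27 + 64 + 64 = 155
155 = (4,1,5)_6 → 4³ + 1³ + 5³ = 64 + 1 + 125 = 190
190 = (5,1,4)_6 → 5³ + 1³ + 4³ = 125 + 1 + 64 = 190  — 190 already appeared earlier.

190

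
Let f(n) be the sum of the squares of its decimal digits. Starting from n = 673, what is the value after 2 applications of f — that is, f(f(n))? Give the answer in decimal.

673 → 6² + 7² + 3² = 36 + 49 + 9 = 94
94 → 9² + 4² = 81 + 16 = 97

97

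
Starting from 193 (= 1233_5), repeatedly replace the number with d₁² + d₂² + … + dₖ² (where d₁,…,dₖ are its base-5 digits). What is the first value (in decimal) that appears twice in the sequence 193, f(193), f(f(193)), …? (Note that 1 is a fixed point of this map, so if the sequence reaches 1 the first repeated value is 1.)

1

193 = (1,2,3,3)_5 → 1² + 2² + 3² + 3² = 23
23 = (4,3)_5 → 4² + 3² = 25
25 = (1,0,0)_5 → 1² + 0² + 0² = 1  — reached the fixed point 1.
1 → 1, so 1 is the first repeated value.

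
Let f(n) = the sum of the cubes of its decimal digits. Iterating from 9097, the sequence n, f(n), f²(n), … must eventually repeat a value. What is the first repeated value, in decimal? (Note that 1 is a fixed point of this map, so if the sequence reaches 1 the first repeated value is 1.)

370

9097 → 9³ + 0³ + 9³ + 7³ = 1801
1801 → 1³ + 8³ + 0³ + 1³ = 514
514 → 5³ + 1³ + 4³ = 190
190 → 1³ + 9³ + 0³ = 730
730 → 7³ + 3³ + 0³ = 370
370 → 3³ + 7³ + 0³ = 370  — 370 already appeared earlier.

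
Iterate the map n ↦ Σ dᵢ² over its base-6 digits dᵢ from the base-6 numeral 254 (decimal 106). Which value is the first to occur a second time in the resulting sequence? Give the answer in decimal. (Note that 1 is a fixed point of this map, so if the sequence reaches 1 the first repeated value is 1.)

26

106 = (2,5,4)_6 → 2² + 5² + 4² = 4 + 25 + 16 = 45
45 = (1,1,3)_6 → 1² + 1² + 3² = 1 + 1 + 9 = 11
11 = (1,5)_6 → 1² + 5² = 1 + 25 = 26
26 = (4,2)_6 → 4² + 2² = 16 + 4 = 20
20 = (3,2)_6 → 3² + 2² = 9 + 4 = 13
13 = (2,1)_6 → 2² + 1² = 4 + 1 = 5
5 = (5)_6 → 5² = 25
25 = (4,1)_6 → 4² + 1² = 16 + 1 = 17
17 = (2,5)_6 → 2² + 5² = 4 + 25 = 29
29 = (4,5)_6 → 4² + 5² = 16 + 25 = 41
41 = (1,0,5)_6 → 1² + 0² + 5² = 1 + 0 + 25 = 26  — 26 already appeared earlier.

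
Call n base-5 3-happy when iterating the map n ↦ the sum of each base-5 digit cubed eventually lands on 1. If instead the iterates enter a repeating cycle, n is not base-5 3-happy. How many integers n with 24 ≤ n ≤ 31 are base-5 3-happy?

1

24: 24 → 128 → 28 → 28  — not base-5 3-happy
25: 25 → 1  — base-5 3-happy
26: 26 → 2 → 8 → 28 → 28  — not base-5 3-happy
27: 27 → 9 → 65 → 35 → 9  — not base-5 3-happy
28: 28 → 28  — not base-5 3-happy
29: 29 → 65 → 35 → 9 → 65  — not base-5 3-happy
30: 30 → 2 → 8 → 28 → 28  — not base-5 3-happy
31: 31 → 3 → 27 → 9 → 65 → 35 → 9  — not base-5 3-happy
base-5 3-happy: 25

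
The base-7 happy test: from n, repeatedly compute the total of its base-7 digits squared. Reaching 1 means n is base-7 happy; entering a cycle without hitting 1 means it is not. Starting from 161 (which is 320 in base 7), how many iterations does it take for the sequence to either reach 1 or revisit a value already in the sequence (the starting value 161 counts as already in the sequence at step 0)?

161 = (3,2,0)_7 → 3² + 2² + 0² = 9 + 4 + 0 = 13
13 = (1,6)_7 → 1² + 6² = 1 + 36 = 37
37 = (5,2)_7 → 5² + 2² = 25 + 4 = 29
29 = (4,1)_7 → 4² + 1² = 16 + 1 = 17
17 = (2,3)_7 → 2² + 3² = 4 + 9 = 13  — 13 repeats.
That took 5 steps.

5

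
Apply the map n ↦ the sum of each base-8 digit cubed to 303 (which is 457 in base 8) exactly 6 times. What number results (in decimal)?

303 = (4,5,7)_8 → 532
532 = (1,0,2,4)_8 → 73
73 = (1,1,1)_8 → 3
3 = (3)_8 → 27
27 = (3,3)_8 → 54
54 = (6,6)_8 → 432

432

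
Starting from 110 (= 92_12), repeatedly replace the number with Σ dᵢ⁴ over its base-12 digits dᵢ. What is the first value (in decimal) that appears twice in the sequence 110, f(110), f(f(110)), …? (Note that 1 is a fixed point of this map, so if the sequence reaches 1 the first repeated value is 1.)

6659

110 = (9,2)_12 → 9⁴ + 2⁴ = 6577
6577 = (3,9,8,1)_12 → 3⁴ + 9⁴ + 8⁴ + 1⁴ = 10739
10739 = (6,2,6,11)_12 → 6⁴ + 2⁴ + 6⁴ + 11⁴ = 17249
17249 = (9,11,9,5)_12 → 9⁴ + 11⁴ + 9⁴ + 5⁴ = 28388
28388 = (1,4,5,1,8)_12 → 1⁴ + 4⁴ + 5⁴ + 1⁴ + 8⁴ = 4979
4979 = (2,10,6,11)_12 → 2⁴ + 10⁴ + 6⁴ + 11⁴ = 25953
25953 = (1,3,0,2,9)_12 → 1⁴ + 3⁴ + 0⁴ + 2⁴ + 9⁴ = 6659
6659 = (3,10,2,11)_12 → 3⁴ + 10⁴ + 2⁴ + 11⁴ = 24738
24738 = (1,2,3,9,6)_12 → 1⁴ + 2⁴ + 3⁴ + 9⁴ + 6⁴ = 7955
7955 = (4,7,2,11)_12 → 4⁴ + 7⁴ + 2⁴ + 11⁴ = 17314
17314 = (10,0,2,10)_12 → 10⁴ + 0⁴ + 2⁴ + 10⁴ = 20016
20016 = (11,7,0,0)_12 → 11⁴ + 7⁴ + 0⁴ + 0⁴ = 17042
17042 = (9,10,4,2)_12 → 9⁴ + 10⁴ + 4⁴ + 2⁴ = 16833
16833 = (9,8,10,9)_12 → 9⁴ + 8⁴ + 10⁴ + 9⁴ = 27218
27218 = (1,3,9,0,2)_12 → 1⁴ + 3⁴ + 9⁴ + 0⁴ + 2⁴ = 6659  — 6659 already appeared earlier.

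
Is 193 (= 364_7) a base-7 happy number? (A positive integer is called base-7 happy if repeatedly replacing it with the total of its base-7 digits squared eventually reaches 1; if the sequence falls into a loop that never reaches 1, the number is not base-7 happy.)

193 = (3,6,4)_7 → 3² + 6² + 4² = 9 + 36 + 16 = 61
61 = (1,1,5)_7 → 1² + 1² + 5² = 1 + 1 + 25 = 27
27 = (3,6)_7 → 3² + 6² = 9 + 36 = 45
45 = (6,3)_7 → 6² + 3² = 36 + 9 = 45  — 45 already seen; the sequence cycles without reaching 1.

not base-7 happy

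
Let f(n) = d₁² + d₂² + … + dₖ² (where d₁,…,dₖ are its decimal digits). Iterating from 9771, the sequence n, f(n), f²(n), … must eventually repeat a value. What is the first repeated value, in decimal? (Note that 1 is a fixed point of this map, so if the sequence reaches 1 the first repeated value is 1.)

37

9771 → 9² + 7² + 7² + 1² = 81 + 49 + 49 + 1 = 180
180 → 1² + 8² + 0² = 1 + 64 + 0 = 65
65 → 6² + 5² = 36 + 25 = 61
61 → 6² + 1² = 36 + 1 = 37
37 → 3² + 7² = 9 + 49 = 58
58 → 5² + 8² = 25 + 64 = 89
89 → 8² + 9² = 64 + 81 = 145
145 → 1² + 4² + 5² = 1 + 16 + 25 = 42
42 → 4² + 2² = 16 + 4 = 20
20 → 2² + 0² = 4 + 0 = 4
4 → 4² = 16
16 → 1² + 6² = 1 + 36 = 37  — 37 already appeared earlier.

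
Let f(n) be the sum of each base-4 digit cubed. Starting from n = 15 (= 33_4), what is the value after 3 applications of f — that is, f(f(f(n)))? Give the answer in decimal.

9

15 = (3,3)_4 → 3³ + 3³ = 54
54 = (3,1,2)_4 → 3³ + 1³ + 2³ = 36
36 = (2,1,0)_4 → 2³ + 1³ + 0³ = 9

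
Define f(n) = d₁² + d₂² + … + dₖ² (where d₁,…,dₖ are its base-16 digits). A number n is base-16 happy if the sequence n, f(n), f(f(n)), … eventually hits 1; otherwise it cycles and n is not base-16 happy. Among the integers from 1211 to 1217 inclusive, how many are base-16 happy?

1

1211: 1211 → 258 → 5 → 25 → 82 → 29 → 170 → 200 → 208 → 169 → 181 → 146 → 85 → 50 → 13 → 169  — not base-16 happy
1212: 1212 → 281 → 83 → 34 → 8 → 64 → 16 → 1  — base-16 happy
1213: 1213 → 306 → 14 → 196 → 160 → 100 → 52 → 25 → 82 → 29 → 170 → 200 → 208 → 169 → 181 → 146 → 85 → 50 → 13 → 169  — not base-16 happy
1214: 1214 → 333 → 186 → 221 → 338 → 30 → 197 → 169 → 181 → 146 → 85 → 50 → 13 → 169  — not base-16 happy
1215: 1215 → 362 → 137 → 145 → 82 → 29 → 170 → 200 → 208 → 169 → 181 → 146 → 85 → 50 → 13 → 169  — not base-16 happy
1216: 1216 → 160 → 100 → 52 → 25 → 82 → 29 → 170 → 200 → 208 → 169 → 181 → 146 → 85 → 50 → 13 → 169  — not base-16 happy
1217: 1217 → 161 → 101 → 61 → 178 → 125 → 218 → 269 → 170 → 200 → 208 → 169 → 181 → 146 → 85 → 50 → 13 → 169  — not base-16 happy
base-16 happy: 1212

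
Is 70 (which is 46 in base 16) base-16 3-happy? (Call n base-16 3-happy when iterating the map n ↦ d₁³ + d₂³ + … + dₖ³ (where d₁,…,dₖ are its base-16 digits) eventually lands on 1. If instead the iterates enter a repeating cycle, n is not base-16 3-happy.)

base-16 3-happy

70 = (4,6)_16 → 4³ + 6³ = 64 + 216 = 280
280 = (1,1,8)_16 → 1³ + 1³ + 8³ = 1 + 1 + 512 = 514
514 = (2,0,2)_16 → 2³ + 0³ + 2³ = 8 + 0 + 8 = 16
16 = (1,0)_16 → 1³ + 0³ = 1 + 0 = 1  — reached 1.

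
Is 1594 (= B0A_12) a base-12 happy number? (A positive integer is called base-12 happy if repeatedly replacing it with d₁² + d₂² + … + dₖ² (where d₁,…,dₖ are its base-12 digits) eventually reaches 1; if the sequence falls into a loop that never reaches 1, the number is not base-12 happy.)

1594 = (11,0,10)_12 → 11² + 0² + 10² = 221
221 = (1,6,5)_12 → 1² + 6² + 5² = 62
62 = (5,2)_12 → 5² + 2² = 29
29 = (2,5)_12 → 2² + 5² = 29  — 29 already seen; the sequence cycles without reaching 1.

not base-12 happy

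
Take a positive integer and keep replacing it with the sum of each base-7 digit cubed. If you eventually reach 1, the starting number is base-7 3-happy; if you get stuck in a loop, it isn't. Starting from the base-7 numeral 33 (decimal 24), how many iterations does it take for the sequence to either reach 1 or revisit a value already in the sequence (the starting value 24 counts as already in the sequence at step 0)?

24 = (3,3)_7 → 3³ + 3³ = 54
54 = (1,0,5)_7 → 1³ + 0³ + 5³ = 126
126 = (2,4,0)_7 → 2³ + 4³ + 0³ = 72
72 = (1,3,2)_7 → 1³ + 3³ + 2³ = 36
36 = (5,1)_7 → 5³ + 1³ = 126  — 126 repeats.
That took 5 steps.

5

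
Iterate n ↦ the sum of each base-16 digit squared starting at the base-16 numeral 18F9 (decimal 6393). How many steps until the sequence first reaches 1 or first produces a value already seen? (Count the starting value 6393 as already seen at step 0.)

6393 = (1,8,15,9)_16 → 1² + 8² + 15² + 9² = 371
371 = (1,7,3)_16 → 1² + 7² + 3² = 59
59 = (3,11)_16 → 3² + 11² = 130
130 = (8,2)_16 → 8² + 2² = 68
68 = (4,4)_16 → 4² + 4² = 32
32 = (2,0)_16 → 2² + 0² = 4
4 = (4)_16 → 4² = 16
16 = (1,0)_16 → 1² + 0² = 1  — reached 1.
That took 8 steps.

8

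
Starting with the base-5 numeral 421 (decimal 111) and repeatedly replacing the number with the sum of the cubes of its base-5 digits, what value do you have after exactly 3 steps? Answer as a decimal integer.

155

111 = (4,2,1)_5 → 73
73 = (2,4,3)_5 → 99
99 = (3,4,4)_5 → 155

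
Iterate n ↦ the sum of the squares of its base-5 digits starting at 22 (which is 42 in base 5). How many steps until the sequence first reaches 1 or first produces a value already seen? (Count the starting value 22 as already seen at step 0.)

22 = (4,2)_5 → 4² + 2² = 20
20 = (4,0)_5 → 4² + 0² = 16
16 = (3,1)_5 → 3² + 1² = 10
10 = (2,0)_5 → 2² + 0² = 4
4 = (4)_5 → 4² = 16  — 16 repeats.
That took 5 steps.

5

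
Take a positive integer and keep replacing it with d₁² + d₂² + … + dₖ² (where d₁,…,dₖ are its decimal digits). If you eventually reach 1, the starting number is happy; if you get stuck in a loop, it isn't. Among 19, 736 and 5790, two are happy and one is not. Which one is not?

19: 19 → 82 → 68 → 100 → 1  — reaches 1 (happy)
736: 736 → 94 → 97 → 130 → 10 → 1  — reaches 1 (happy)
5790: 5790 → 155 → 51 → 26 → 40 → 16 → 37 → 58 → 89 → 145 → 42 → 20 → 4 → 16  — repeats 16 (not happy)

5790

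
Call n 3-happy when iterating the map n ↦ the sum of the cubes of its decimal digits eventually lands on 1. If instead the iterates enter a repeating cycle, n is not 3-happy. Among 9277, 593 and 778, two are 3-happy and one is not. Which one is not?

9277: 9277 → 1423 → 100 → 1  — reaches 1 (3-happy)
593: 593 → 881 → 1025 → 134 → 92 → 737 → 713 → 371 → 371  — repeats 371 (not 3-happy)
778: 778 → 1198 → 1243 → 100 → 1  — reaches 1 (3-happy)

593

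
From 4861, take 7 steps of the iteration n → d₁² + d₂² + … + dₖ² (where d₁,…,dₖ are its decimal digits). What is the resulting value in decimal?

58

4861 → 4² + 8² + 6² + 1² = 117
117 → 1² + 1² + 7² = 51
51 → 5² + 1² = 26
26 → 2² + 6² = 40
40 → 4² + 0² = 16
16 → 1² + 6² = 37
37 → 3² + 7² = 58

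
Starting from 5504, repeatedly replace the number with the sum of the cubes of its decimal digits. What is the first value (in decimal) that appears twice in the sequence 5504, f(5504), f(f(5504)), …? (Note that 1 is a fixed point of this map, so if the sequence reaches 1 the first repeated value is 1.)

5504 → 314
314 → 92
92 → 737
737 → 713
713 → 371
371 → 371  — 371 already appeared earlier.

371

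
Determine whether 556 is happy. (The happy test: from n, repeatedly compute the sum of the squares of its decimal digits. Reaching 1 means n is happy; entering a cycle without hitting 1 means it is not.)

556 → 5² + 5² + 6² = 25 + 25 + 36 = 86
86 → 8² + 6² = 64 + 36 = 100
100 → 1² + 0² + 0² = 1 + 0 + 0 = 1  — reached 1.

happy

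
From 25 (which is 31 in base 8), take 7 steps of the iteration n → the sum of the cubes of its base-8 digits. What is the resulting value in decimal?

434

25 = (3,1)_8 → 3³ + 1³ = 27 + 1 = 28
28 = (3,4)_8 → 3³ + 4³ = 27 + 64 = 91
91 = (1,3,3)_8 → 1³ + 3³ + 3³ = 1 + 27 + 27 = 55
55 = (6,7)_8 → 6³ + 7³ = 216 + 343 = 559
559 = (1,0,5,7)_8 → 1³ + 0³ + 5³ + 7³ = 1 + 0 + 125 + 343 = 469
469 = (7,2,5)_8 → 7³ + 2³ + 5³ = 343 + 8 + 125 = 476
476 = (7,3,4)_8 → 7³ + 3³ + 4³ = 343 + 27 + 64 = 434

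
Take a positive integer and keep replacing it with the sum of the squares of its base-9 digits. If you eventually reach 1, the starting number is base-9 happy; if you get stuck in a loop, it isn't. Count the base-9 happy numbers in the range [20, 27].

20: 20 → 8 → 64 → 50 → 50  — not base-9 happy
21: 21 → 13 → 17 → 65 → 53 → 89 → 65  — not base-9 happy
22: 22 → 20 → 8 → 64 → 50 → 50  — not base-9 happy
23: 23 → 29 → 13 → 17 → 65 → 53 → 89 → 65  — not base-9 happy
24: 24 → 40 → 32 → 34 → 58 → 52 → 74 → 68 → 74  — not base-9 happy
25: 25 → 53 → 89 → 65 → 53  — not base-9 happy
26: 26 → 68 → 74 → 68  — not base-9 happy
27: 27 → 9 → 1  — base-9 happy
base-9 happy: 27

1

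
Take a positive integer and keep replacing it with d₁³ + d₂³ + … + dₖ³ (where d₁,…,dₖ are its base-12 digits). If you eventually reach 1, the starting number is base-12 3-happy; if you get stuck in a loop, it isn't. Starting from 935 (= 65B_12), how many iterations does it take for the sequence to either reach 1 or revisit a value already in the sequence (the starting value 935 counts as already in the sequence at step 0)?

935 = (6,5,11)_12 → 6³ + 5³ + 11³ = 1672
1672 = (11,7,4)_12 → 11³ + 7³ + 4³ = 1738
1738 = (1,0,0,10)_12 → 1³ + 0³ + 0³ + 10³ = 1001
1001 = (6,11,5)_12 → 6³ + 11³ + 5³ = 1672  — 1672 repeats.
That took 4 steps.

4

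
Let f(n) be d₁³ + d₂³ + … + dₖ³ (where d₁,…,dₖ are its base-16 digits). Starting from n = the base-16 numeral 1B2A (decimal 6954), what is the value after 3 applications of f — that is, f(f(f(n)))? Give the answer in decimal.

36

6954 = (1,11,2,10)_16 → 2340
2340 = (9,2,4)_16 → 801
801 = (3,2,1)_16 → 36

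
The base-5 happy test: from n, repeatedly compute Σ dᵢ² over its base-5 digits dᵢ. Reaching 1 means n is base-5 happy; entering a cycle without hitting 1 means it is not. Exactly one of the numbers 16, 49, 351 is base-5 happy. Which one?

16: 16 → 10 → 4 → 16  — repeats 16 (not base-5 happy)
49: 49 → 33 → 11 → 5 → 1  — reaches 1 (base-5 happy)
351: 351 → 21 → 17 → 13 → 13  — repeats 13 (not base-5 happy)

49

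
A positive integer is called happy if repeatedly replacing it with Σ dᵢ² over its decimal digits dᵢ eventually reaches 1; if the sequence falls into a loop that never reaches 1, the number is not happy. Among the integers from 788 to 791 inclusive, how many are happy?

788: 788 → 177 → 99 → 162 → 41 → 17 → 50 → 25 → 29 → 85 → 89 → 145 → 42 → 20 → 4 → 16 → 37 → 58 → 89  (repeats 89)
789: 789 → 194 → 98 → 145 → 42 → 20 → 4 → 16 → 37 → 58 → 89 → 145  (repeats 145)
790: 790 → 130 → 10 → 1  (reaches 1)
791: 791 → 131 → 11 → 2 → 4 → 16 → 37 → 58 → 89 → 145 → 42 → 20 → 4  (repeats 4)
happy: 790

1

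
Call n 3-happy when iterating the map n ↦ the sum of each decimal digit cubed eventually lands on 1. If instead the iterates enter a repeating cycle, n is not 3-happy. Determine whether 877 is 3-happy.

877 → 8³ + 7³ + 7³ = 512 + 343 + 343 = 1198
1198 → 1³ + 1³ + 9³ + 8³ = 1 + 1 + 729 + 512 = 1243
1243 → 1³ + 2³ + 4³ + 3³ = 1 + 8 + 64 + 27 = 100
100 → 1³ + 0³ + 0³ = 1 + 0 + 0 = 1  — reached 1.

3-happy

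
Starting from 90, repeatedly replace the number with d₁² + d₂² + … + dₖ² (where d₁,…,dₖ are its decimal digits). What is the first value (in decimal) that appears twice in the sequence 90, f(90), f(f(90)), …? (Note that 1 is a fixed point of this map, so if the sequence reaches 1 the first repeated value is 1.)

37

90 → 81
81 → 65
65 → 61
61 → 37
37 → 58
58 → 89
89 → 145
145 → 42
42 → 20
20 → 4
4 → 16
16 → 37  — 37 already appeared earlier.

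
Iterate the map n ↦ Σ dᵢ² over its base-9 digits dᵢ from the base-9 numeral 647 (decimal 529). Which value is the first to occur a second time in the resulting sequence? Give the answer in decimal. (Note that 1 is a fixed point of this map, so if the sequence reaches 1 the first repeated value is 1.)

1

529 = (6,4,7)_9 → 101
101 = (1,2,2)_9 → 9
9 = (1,0)_9 → 1  — reached the fixed point 1.
1 → 1, so 1 is the first repeated value.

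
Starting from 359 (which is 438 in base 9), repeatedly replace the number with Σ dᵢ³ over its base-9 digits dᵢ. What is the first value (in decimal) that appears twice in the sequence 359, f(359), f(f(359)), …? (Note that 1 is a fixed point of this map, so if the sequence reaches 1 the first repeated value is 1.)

359 = (4,3,8)_9 → 4³ + 3³ + 8³ = 603
603 = (7,4,0)_9 → 7³ + 4³ + 0³ = 407
407 = (5,0,2)_9 → 5³ + 0³ + 2³ = 133
133 = (1,5,7)_9 → 1³ + 5³ + 7³ = 469
469 = (5,7,1)_9 → 5³ + 7³ + 1³ = 469  — 469 already appeared earlier.

469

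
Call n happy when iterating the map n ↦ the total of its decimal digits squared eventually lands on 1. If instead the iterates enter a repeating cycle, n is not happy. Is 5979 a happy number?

happy

5979 → 5² + 9² + 7² + 9² = 236
236 → 2² + 3² + 6² = 49
49 → 4² + 9² = 97
97 → 9² + 7² = 130
130 → 1² + 3² + 0² = 10
10 → 1² + 0² = 1  — reached 1.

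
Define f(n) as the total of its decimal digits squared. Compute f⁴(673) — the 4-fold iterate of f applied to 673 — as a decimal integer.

10

673 → 6² + 7² + 3² = 94
94 → 9² + 4² = 97
97 → 9² + 7² = 130
130 → 1² + 3² + 0² = 10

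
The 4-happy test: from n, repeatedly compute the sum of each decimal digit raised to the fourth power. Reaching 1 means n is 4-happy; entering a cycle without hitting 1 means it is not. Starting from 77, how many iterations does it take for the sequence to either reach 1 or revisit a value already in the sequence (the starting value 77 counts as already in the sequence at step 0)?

77 → 4802
4802 → 4368
4368 → 5729
5729 → 9603
9603 → 7938
7938 → 13139
13139 → 6725
6725 → 4338
4338 → 4514
4514 → 1138
1138 → 4179
4179 → 9219
9219 → 13139  — 13139 repeats.
That took 13 steps.

13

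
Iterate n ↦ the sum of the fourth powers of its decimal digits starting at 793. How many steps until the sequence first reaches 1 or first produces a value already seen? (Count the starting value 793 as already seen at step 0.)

793 → 7⁴ + 9⁴ + 3⁴ = 2401 + 6561 + 81 = 9043
9043 → 9⁴ + 0⁴ + 4⁴ + 3⁴ = 6561 + 0 + 256 + 81 = 6898
6898 → 6⁴ + 8⁴ + 9⁴ + 8⁴ = 1296 + 4096 + 6561 + 4096 = 16049
16049 → 1⁴ + 6⁴ + 0⁴ + 4⁴ + 9⁴ = 1 + 1296 + 0 + 256 + 6561 = 8114
8114 → 8⁴ + 1⁴ + 1⁴ + 4⁴ = 4096 + 1 + 1 + 256 = 4354
4354 → 4⁴ + 3⁴ + 5⁴ + 4⁴ = 256 + 81 + 625 + 256 = 1218
1218 → 1⁴ + 2⁴ + 1⁴ + 8⁴ = 1 + 16 + 1 + 4096 = 4114
4114 → 4⁴ + 1⁴ + 1⁴ + 4⁴ = 256 + 1 + 1 + 256 = 514
514 → 5⁴ + 1⁴ + 4⁴ = 625 + 1 + 256 = 882
882 → 8⁴ + 8⁴ + 2⁴ = 4096 + 4096 + 16 = 8208
8208 → 8⁴ + 2⁴ + 0⁴ + 8⁴ = 4096 + 16 + 0 + 4096 = 8208  — 8208 repeats.
That took 11 steps.

11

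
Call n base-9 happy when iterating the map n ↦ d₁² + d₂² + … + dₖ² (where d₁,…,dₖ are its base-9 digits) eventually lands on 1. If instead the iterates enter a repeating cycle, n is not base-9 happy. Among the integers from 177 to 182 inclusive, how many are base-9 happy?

177: 177 → 41 → 41  (repeats 41)
178: 178 → 54 → 36 → 16 → 50 → 50  (repeats 50)
179: 179 → 69 → 85 → 17 → 65 → 53 → 89 → 65  (repeats 65)
180: 180 → 8 → 64 → 50 → 50  (repeats 50)
181: 181 → 9 → 1  (reaches 1)
182: 182 → 12 → 10 → 2 → 4 → 16 → 50 → 50  (repeats 50)
base-9 happy: 181

1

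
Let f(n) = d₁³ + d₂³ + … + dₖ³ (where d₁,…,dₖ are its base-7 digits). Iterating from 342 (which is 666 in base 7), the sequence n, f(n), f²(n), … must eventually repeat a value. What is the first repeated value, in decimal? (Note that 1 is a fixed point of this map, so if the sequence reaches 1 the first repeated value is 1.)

342 = (6,6,6)_7 → 6³ + 6³ + 6³ = 216 + 216 + 216 = 648
648 = (1,6,1,4)_7 → 1³ + 6³ + 1³ + 4³ = 1 + 216 + 1 + 64 = 282
282 = (5,5,2)_7 → 5³ + 5³ + 2³ = 125 + 125 + 8 = 258
258 = (5,1,6)_7 → 5³ + 1³ + 6³ = 125 + 1 + 216 = 342  — 342 already appeared earlier.

342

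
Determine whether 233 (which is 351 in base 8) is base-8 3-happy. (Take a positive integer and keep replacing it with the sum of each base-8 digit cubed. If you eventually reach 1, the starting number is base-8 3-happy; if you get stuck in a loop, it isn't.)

233 = (3,5,1)_8 → 153
153 = (2,3,1)_8 → 36
36 = (4,4)_8 → 128
128 = (2,0,0)_8 → 8
8 = (1,0)_8 → 1  — reached 1.

base-8 3-happy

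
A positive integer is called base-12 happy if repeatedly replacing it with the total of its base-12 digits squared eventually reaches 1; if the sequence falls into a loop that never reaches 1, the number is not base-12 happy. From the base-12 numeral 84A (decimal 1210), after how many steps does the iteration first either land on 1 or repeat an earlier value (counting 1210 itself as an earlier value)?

5

1210 = (8,4,10)_12 → 8² + 4² + 10² = 64 + 16 + 100 = 180
180 = (1,3,0)_12 → 1² + 3² + 0² = 1 + 9 + 0 = 10
10 = (10)_12 → 10² = 100
100 = (8,4)_12 → 8² + 4² = 64 + 16 = 80
80 = (6,8)_12 → 6² + 8² = 36 + 64 = 100  — 100 repeats.
That took 5 steps.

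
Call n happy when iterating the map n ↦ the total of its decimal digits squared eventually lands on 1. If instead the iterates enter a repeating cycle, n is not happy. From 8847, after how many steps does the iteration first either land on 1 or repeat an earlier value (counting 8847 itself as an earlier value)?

6

8847 → 8² + 8² + 4² + 7² = 64 + 64 + 16 + 49 = 193
193 → 1² + 9² + 3² = 1 + 81 + 9 = 91
91 → 9² + 1² = 81 + 1 = 82
82 → 8² + 2² = 64 + 4 = 68
68 → 6² + 8² = 36 + 64 = 100
100 → 1² + 0² + 0² = 1 + 0 + 0 = 1  — reached 1.
That took 6 steps.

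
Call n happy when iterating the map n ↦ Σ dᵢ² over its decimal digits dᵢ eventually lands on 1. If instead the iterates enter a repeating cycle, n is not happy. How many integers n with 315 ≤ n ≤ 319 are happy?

1

315: 315 → 35 → 34 → 25 → 29 → 85 → 89 → 145 → 42 → 20 → 4 → 16 → 37 → 58 → 89  (repeats 89)
316: 316 → 46 → 52 → 29 → 85 → 89 → 145 → 42 → 20 → 4 → 16 → 37 → 58 → 89  (repeats 89)
317: 317 → 59 → 106 → 37 → 58 → 89 → 145 → 42 → 20 → 4 → 16 → 37  (repeats 37)
318: 318 → 74 → 65 → 61 → 37 → 58 → 89 → 145 → 42 → 20 → 4 → 16 → 37  (repeats 37)
319: 319 → 91 → 82 → 68 → 100 → 1  (reaches 1)
happy: 319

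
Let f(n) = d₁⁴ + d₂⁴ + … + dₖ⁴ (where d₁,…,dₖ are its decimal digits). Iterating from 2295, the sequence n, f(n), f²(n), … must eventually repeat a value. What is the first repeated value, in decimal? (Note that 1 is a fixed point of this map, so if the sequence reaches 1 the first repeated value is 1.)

2295 → 2⁴ + 2⁴ + 9⁴ + 5⁴ = 7218
7218 → 7⁴ + 2⁴ + 1⁴ + 8⁴ = 6514
6514 → 6⁴ + 5⁴ + 1⁴ + 4⁴ = 2178
2178 → 2⁴ + 1⁴ + 7⁴ + 8⁴ = 6514  — 6514 already appeared earlier.

6514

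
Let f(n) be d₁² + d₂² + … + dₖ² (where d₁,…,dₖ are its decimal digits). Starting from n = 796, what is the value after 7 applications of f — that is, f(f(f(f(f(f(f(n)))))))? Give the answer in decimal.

20

796 → 7² + 9² + 6² = 49 + 81 + 36 = 166
166 → 1² + 6² + 6² = 1 + 36 + 36 = 73
73 → 7² + 3² = 49 + 9 = 58
58 → 5² + 8² = 25 + 64 = 89
89 → 8² + 9² = 64 + 81 = 145
145 → 1² + 4² + 5² = 1 + 16 + 25 = 42
42 → 4² + 2² = 16 + 4 = 20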